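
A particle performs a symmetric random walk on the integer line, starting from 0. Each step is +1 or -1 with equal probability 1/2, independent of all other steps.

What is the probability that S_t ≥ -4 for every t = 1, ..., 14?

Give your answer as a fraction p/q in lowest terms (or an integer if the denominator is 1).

Let f(t,s) = #length-t paths at position s with S_1..S_t all ≥ -4.
f(t,s) = f(t-1,s-1) + f(t-1,s+1) for s ≥ -4; f(t,s) = 0 for s < -4.
t=0: f(0,0)=1
t=1: f(1,-1)=1 f(1,1)=1
t=2: f(2,-2)=1 f(2,0)=2 f(2,2)=1
t=3: f(3,-3)=1 f(3,-1)=3 f(3,1)=3 f(3,3)=1
t=4: f(4,-4)=1 f(4,-2)=4 f(4,0)=6 f(4,2)=4 f(4,4)=1
t=5: f(5,-3)=5 f(5,-1)=10 f(5,1)=10 f(5,3)=5 f(5,5)=1
t=6: f(6,-4)=5 f(6,-2)=15 f(6,0)=20 f(6,2)=15 f(6,4)=6 f(6,6)=1
t=7: f(7,-3)=20 f(7,-1)=35 f(7,1)=35 f(7,3)=21 f(7,5)=7 f(7,7)=1
t=8: f(8,-4)=20 f(8,-2)=55 f(8,0)=70 f(8,2)=56 f(8,4)=28 f(8,6)=8 f(8,8)=1
t=9: f(9,-3)=75 f(9,-1)=125 f(9,1)=126 f(9,3)=84 f(9,5)=36 f(9,7)=9 f(9,9)=1
t=10: f(10,-4)=75 f(10,-2)=200 f(10,0)=251 f(10,2)=210 f(10,4)=120 f(10,6)=45 f(10,8)=10 f(10,10)=1
t=11: f(11,-3)=275 f(11,-1)=451 f(11,1)=461 f(11,3)=330 f(11,5)=165 f(11,7)=55 f(11,9)=11 f(11,11)=1
t=12: f(12,-4)=275 f(12,-2)=726 f(12,0)=912 f(12,2)=791 f(12,4)=495 f(12,6)=220 f(12,8)=66 f(12,10)=12 f(12,12)=1
t=13: f(13,-3)=1001 f(13,-1)=1638 f(13,1)=1703 f(13,3)=1286 f(13,5)=715 f(13,7)=286 f(13,9)=78 f(13,11)=13 f(13,13)=1
t=14: f(14,-4)=1001 f(14,-2)=2639 f(14,0)=3341 f(14,2)=2989 f(14,4)=2001 f(14,6)=1001 f(14,8)=364 f(14,10)=91 f(14,12)=14 f(14,14)=1
Σ_s f(14,s) = 13442
P = 13442/16384 = 6721/8192

Answer: 6721/8192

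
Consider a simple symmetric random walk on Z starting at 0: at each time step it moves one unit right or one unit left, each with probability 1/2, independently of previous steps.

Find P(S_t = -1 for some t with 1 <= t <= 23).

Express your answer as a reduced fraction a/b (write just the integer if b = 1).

Count via complement. Let g(t,s) = #length-t paths at position s with S_1..S_t all ≠ -1.
g(t,s) = g(t-1,s-1) + g(t-1,s+1) for s ≠ -1; g(t,-1) = 0.
t=0: g(0,0)=1
t=1: g(1,1)=1
t=2: g(2,0)=1 g(2,2)=1
t=3: g(3,1)=2 g(3,3)=1
t=4: g(4,0)=2 g(4,2)=3 g(4,4)=1
t=5: g(5,1)=5 g(5,3)=4 g(5,5)=1
t=6: g(6,0)=5 g(6,2)=9 g(6,4)=5 g(6,6)=1
t=7: g(7,1)=14 g(7,3)=14 g(7,5)=6 g(7,7)=1
t=8: g(8,0)=14 g(8,2)=28 g(8,4)=20 g(8,6)=7 g(8,8)=1
t=9: g(9,1)=42 g(9,3)=48 g(9,5)=27 g(9,7)=8 g(9,9)=1
t=10: g(10,0)=42 g(10,2)=90 g(10,4)=75 g(10,6)=35 g(10,8)=9 g(10,10)=1
t=11: g(11,1)=132 g(11,3)=165 g(11,5)=110 g(11,7)=44 g(11,9)=10 g(11,11)=1
t=12: g(12,0)=132 g(12,2)=297 g(12,4)=275 g(12,6)=154 g(12,8)=54 g(12,10)=11 g(12,12)=1
t=13: g(13,1)=429 g(13,3)=572 g(13,5)=429 g(13,7)=208 g(13,9)=65 g(13,11)=12 g(13,13)=1
t=14: g(14,0)=429 g(14,2)=1001 g(14,4)=1001 g(14,6)=637 g(14,8)=273 g(14,10)=77 g(14,12)=13 g(14,14)=1
t=15: g(15,1)=1430 g(15,3)=2002 g(15,5)=1638 g(15,7)=910 g(15,9)=350 g(15,11)=90 g(15,13)=14 g(15,15)=1
t=16: g(16,0)=1430 g(16,2)=3432 g(16,4)=3640 g(16,6)=2548 g(16,8)=1260 g(16,10)=440 g(16,12)=104 g(16,14)=15 g(16,16)=1
t=17: g(17,1)=4862 g(17,3)=7072 g(17,5)=6188 g(17,7)=3808 g(17,9)=1700 g(17,11)=544 g(17,13)=119 g(17,15)=16 g(17,17)=1
t=18: g(18,0)=4862 g(18,2)=11934 g(18,4)=13260 g(18,6)=9996 g(18,8)=5508 g(18,10)=2244 g(18,12)=663 g(18,14)=135 g(18,16)=17 g(18,18)=1
t=19: g(19,1)=16796 g(19,3)=25194 g(19,5)=23256 g(19,7)=15504 g(19,9)=7752 g(19,11)=2907 g(19,13)=798 g(19,15)=152 g(19,17)=18 g(19,19)=1
t=20: g(20,0)=16796 g(20,2)=41990 g(20,4)=48450 g(20,6)=38760 g(20,8)=23256 g(20,10)=10659 g(20,12)=3705 g(20,14)=950 g(20,16)=170 g(20,18)=19 g(20,20)=1
t=21: g(21,1)=58786 g(21,3)=90440 g(21,5)=87210 g(21,7)=62016 g(21,9)=33915 g(21,11)=14364 g(21,13)=4655 g(21,15)=1120 g(21,17)=189 g(21,19)=20 g(21,21)=1
t=22: g(22,0)=58786 g(22,2)=149226 g(22,4)=177650 g(22,6)=149226 g(22,8)=95931 g(22,10)=48279 g(22,12)=19019 g(22,14)=5775 g(22,16)=1309 g(22,18)=209 g(22,20)=21 g(22,22)=1
t=23: g(23,1)=208012 g(23,3)=326876 g(23,5)=326876 g(23,7)=245157 g(23,9)=144210 g(23,11)=67298 g(23,13)=24794 g(23,15)=7084 g(23,17)=1518 g(23,19)=230 g(23,21)=22 g(23,23)=1
Paths never hitting -1: Σ_s g(23,s) = 1352078
Paths hitting -1: 2^23 - 1352078 = 7036530
P = 7036530/8388608 = 3518265/4194304

Answer: 3518265/4194304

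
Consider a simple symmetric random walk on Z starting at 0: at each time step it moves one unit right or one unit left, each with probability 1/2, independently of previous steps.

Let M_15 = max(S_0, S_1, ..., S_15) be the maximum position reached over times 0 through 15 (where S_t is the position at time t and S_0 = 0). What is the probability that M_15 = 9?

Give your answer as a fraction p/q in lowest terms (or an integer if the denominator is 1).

Answer: 455/32768

Derivation:
Let M_15 = max(S_0,...,S_15). Use the reflection principle: for j ≥ 1, #{paths with M_15 ≥ j} = #{S_15 ≥ j} + #{S_15 ≥ j+1}.
By reflection, #{M_15 ≥ 9} = #{S_15 ≥ 9} + #{S_15 ≥ 10} = 576 + 121 = 697.
#{M_15 ≥ 10} = #{S_15 ≥ 10} + #{S_15 ≥ 11} = 121 + 121 = 242.
#{M_15 = 9} = 697 - 242 = 455.
P(M_15 = 9) = 455/32768 = 455/32768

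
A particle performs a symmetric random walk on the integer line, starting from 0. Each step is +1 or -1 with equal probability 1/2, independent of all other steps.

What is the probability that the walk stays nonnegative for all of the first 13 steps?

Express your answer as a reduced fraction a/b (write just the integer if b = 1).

Answer: 429/2048

Derivation:
Let f(t,s) = #length-t paths at position s with S_1..S_t all ≥ 0.
f(t,s) = f(t-1,s-1) + f(t-1,s+1) for s ≥ 0; f(t,s) = 0 for s < 0.
t=0: f(0,0)=1
t=1: f(1,1)=1
t=2: f(2,0)=1 f(2,2)=1
t=3: f(3,1)=2 f(3,3)=1
t=4: f(4,0)=2 f(4,2)=3 f(4,4)=1
t=5: f(5,1)=5 f(5,3)=4 f(5,5)=1
t=6: f(6,0)=5 f(6,2)=9 f(6,4)=5 f(6,6)=1
t=7: f(7,1)=14 f(7,3)=14 f(7,5)=6 f(7,7)=1
t=8: f(8,0)=14 f(8,2)=28 f(8,4)=20 f(8,6)=7 f(8,8)=1
t=9: f(9,1)=42 f(9,3)=48 f(9,5)=27 f(9,7)=8 f(9,9)=1
t=10: f(10,0)=42 f(10,2)=90 f(10,4)=75 f(10,6)=35 f(10,8)=9 f(10,10)=1
t=11: f(11,1)=132 f(11,3)=165 f(11,5)=110 f(11,7)=44 f(11,9)=10 f(11,11)=1
t=12: f(12,0)=132 f(12,2)=297 f(12,4)=275 f(12,6)=154 f(12,8)=54 f(12,10)=11 f(12,12)=1
t=13: f(13,1)=429 f(13,3)=572 f(13,5)=429 f(13,7)=208 f(13,9)=65 f(13,11)=12 f(13,13)=1
Σ_s f(13,s) = 1716
P = 1716/8192 = 429/2048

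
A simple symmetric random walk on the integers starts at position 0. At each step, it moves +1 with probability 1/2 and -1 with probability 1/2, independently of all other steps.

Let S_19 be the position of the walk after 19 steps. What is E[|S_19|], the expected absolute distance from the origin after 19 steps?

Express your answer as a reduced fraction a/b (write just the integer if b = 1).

S_19 takes values m ≡ 1 (mod 2) with |m| ≤ 19; P(S_19=m) = C(19,(19+m)/2)/2^19.
Total paths: 2^19 = 524288
Distribution: P(S=-19)=1/524288, P(S=-17)=19/524288, P(S=-15)=171/524288, P(S=-13)=969/524288, P(S=-11)=3876/524288, P(S=-9)=11628/524288, P(S=-7)=27132/524288, P(S=-5)=50388/524288, P(S=-3)=75582/524288, P(S=-1)=92378/524288, P(S=1)=92378/524288, P(S=3)=75582/524288, P(S=5)=50388/524288, P(S=7)=27132/524288, P(S=9)=11628/524288, P(S=11)=3876/524288, P(S=13)=969/524288, P(S=15)=171/524288, P(S=17)=19/524288, P(S=19)=1/524288
E[|S_19|] = Σ_m |m|·P(S_19=m) = 1847560/524288 = 230945/65536

Answer: 230945/65536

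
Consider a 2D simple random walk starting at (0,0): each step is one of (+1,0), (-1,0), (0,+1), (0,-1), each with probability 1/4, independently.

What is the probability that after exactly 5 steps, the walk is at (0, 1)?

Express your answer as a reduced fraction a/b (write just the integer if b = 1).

Let h be the number of horizontal steps (so 5-h are vertical). To end at (0,1) need (h+0)/2 right-steps and ((5-h)+1)/2 up-steps.
Sum over h with 0 ≤ h ≤ 4, h ≡ 0 (mod 2), 5-h ≡ 1 (mod 2):
h=0: C(5,0)·C(0,0)·C(5,3) = 1·1·10 = 10
h=2: C(5,2)·C(2,1)·C(3,2) = 10·2·3 = 60
h=4: C(5,4)·C(4,2)·C(1,1) = 5·6·1 = 30
Total favorable: 100
Total paths: 4^5 = 1024
P = 100/1024 = 25/256

Answer: 25/256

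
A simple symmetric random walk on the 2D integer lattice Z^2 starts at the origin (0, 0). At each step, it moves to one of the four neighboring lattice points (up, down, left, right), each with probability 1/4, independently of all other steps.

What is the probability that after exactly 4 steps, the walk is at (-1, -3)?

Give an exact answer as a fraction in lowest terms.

Let h be the number of horizontal steps (so 4-h are vertical). To end at (-1,-3) need (h-1)/2 right-steps and ((4-h)-3)/2 up-steps.
Sum over h with 1 ≤ h ≤ 1, h ≡ 1 (mod 2), 4-h ≡ 1 (mod 2):
h=1: C(4,1)·C(1,0)·C(3,0) = 4·1·1 = 4
Total favorable: 4
Total paths: 4^4 = 256
P = 4/256 = 1/64

Answer: 1/64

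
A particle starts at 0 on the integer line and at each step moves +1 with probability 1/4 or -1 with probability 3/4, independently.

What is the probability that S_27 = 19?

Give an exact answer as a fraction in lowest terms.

To reach position 19 after 27 steps: need 23 steps of +1 and 4 steps of -1.
Number of such sequences: C(27,23) = 17550
Each has probability (1/4)^23 · (3/4)^4 = 81/18014398509481984
P = 17550 · 81/18014398509481984 = 710775/9007199254740992

Answer: 710775/9007199254740992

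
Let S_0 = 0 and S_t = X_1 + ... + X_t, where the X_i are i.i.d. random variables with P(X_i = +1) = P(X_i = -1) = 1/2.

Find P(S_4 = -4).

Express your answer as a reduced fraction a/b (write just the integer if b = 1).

Answer: 1/16

Derivation:
To reach position -4 after 4 steps: need 0 steps of +1 and 4 of -1.
Favorable paths: C(4,0) = 1
Total paths: 2^4 = 16
P = 1/16 = 1/16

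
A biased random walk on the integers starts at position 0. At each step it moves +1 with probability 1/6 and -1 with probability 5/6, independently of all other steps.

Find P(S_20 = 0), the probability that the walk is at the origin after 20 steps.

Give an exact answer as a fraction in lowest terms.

To be at 0 after 20 steps: need exactly 10 steps of +1 and 10 of -1.
Number of such sequences: C(20,10) = 184756
Each has probability (1/6)^10 · (5/6)^10 = 9765625/3656158440062976
P = 184756 · 9765625/3656158440062976 = 451064453125/914039610015744

Answer: 451064453125/914039610015744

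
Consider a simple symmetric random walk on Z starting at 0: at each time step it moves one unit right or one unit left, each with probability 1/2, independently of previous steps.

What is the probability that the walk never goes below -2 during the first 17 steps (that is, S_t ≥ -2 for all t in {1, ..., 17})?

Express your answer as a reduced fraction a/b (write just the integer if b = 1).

Answer: 17017/32768

Derivation:
Let f(t,s) = #length-t paths at position s with S_1..S_t all ≥ -2.
f(t,s) = f(t-1,s-1) + f(t-1,s+1) for s ≥ -2; f(t,s) = 0 for s < -2.
t=0: f(0,0)=1
t=1: f(1,-1)=1 f(1,1)=1
t=2: f(2,-2)=1 f(2,0)=2 f(2,2)=1
t=3: f(3,-1)=3 f(3,1)=3 f(3,3)=1
t=4: f(4,-2)=3 f(4,0)=6 f(4,2)=4 f(4,4)=1
t=5: f(5,-1)=9 f(5,1)=10 f(5,3)=5 f(5,5)=1
t=6: f(6,-2)=9 f(6,0)=19 f(6,2)=15 f(6,4)=6 f(6,6)=1
t=7: f(7,-1)=28 f(7,1)=34 f(7,3)=21 f(7,5)=7 f(7,7)=1
t=8: f(8,-2)=28 f(8,0)=62 f(8,2)=55 f(8,4)=28 f(8,6)=8 f(8,8)=1
t=9: f(9,-1)=90 f(9,1)=117 f(9,3)=83 f(9,5)=36 f(9,7)=9 f(9,9)=1
t=10: f(10,-2)=90 f(10,0)=207 f(10,2)=200 f(10,4)=119 f(10,6)=45 f(10,8)=10 f(10,10)=1
t=11: f(11,-1)=297 f(11,1)=407 f(11,3)=319 f(11,5)=164 f(11,7)=55 f(11,9)=11 f(11,11)=1
t=12: f(12,-2)=297 f(12,0)=704 f(12,2)=726 f(12,4)=483 f(12,6)=219 f(12,8)=66 f(12,10)=12 f(12,12)=1
t=13: f(13,-1)=1001 f(13,1)=1430 f(13,3)=1209 f(13,5)=702 f(13,7)=285 f(13,9)=78 f(13,11)=13 f(13,13)=1
t=14: f(14,-2)=1001 f(14,0)=2431 f(14,2)=2639 f(14,4)=1911 f(14,6)=987 f(14,8)=363 f(14,10)=91 f(14,12)=14 f(14,14)=1
t=15: f(15,-1)=3432 f(15,1)=5070 f(15,3)=4550 f(15,5)=2898 f(15,7)=1350 f(15,9)=454 f(15,11)=105 f(15,13)=15 f(15,15)=1
t=16: f(16,-2)=3432 f(16,0)=8502 f(16,2)=9620 f(16,4)=7448 f(16,6)=4248 f(16,8)=1804 f(16,10)=559 f(16,12)=120 f(16,14)=16 f(16,16)=1
t=17: f(17,-1)=11934 f(17,1)=18122 f(17,3)=17068 f(17,5)=11696 f(17,7)=6052 f(17,9)=2363 f(17,11)=679 f(17,13)=136 f(17,15)=17 f(17,17)=1
Σ_s f(17,s) = 68068
P = 68068/131072 = 17017/32768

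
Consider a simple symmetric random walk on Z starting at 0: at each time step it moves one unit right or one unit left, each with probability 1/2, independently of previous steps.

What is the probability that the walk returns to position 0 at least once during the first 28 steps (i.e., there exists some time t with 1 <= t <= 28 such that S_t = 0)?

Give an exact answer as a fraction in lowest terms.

Count via complement. Let g(t,s) = #length-t paths at position s with S_1..S_t all ≠ 0.
g(t,s) = g(t-1,s-1) + g(t-1,s+1) for s ≠ 0; g(t,0) = 0.
t=0: g(0,0)=1
t=1: g(1,-1)=1 g(1,1)=1
t=2: g(2,-2)=1 g(2,2)=1
t=3: g(3,-3)=1 g(3,-1)=1 g(3,1)=1 g(3,3)=1
t=4: g(4,-4)=1 g(4,-2)=2 g(4,2)=2 g(4,4)=1
t=5: g(5,-5)=1 g(5,-3)=3 g(5,-1)=2 g(5,1)=2 g(5,3)=3 g(5,5)=1
t=6: g(6,-6)=1 g(6,-4)=4 g(6,-2)=5 g(6,2)=5 g(6,4)=4 g(6,6)=1
t=7: g(7,-7)=1 g(7,-5)=5 g(7,-3)=9 g(7,-1)=5 g(7,1)=5 g(7,3)=9 g(7,5)=5 g(7,7)=1
t=8: g(8,-8)=1 g(8,-6)=6 g(8,-4)=14 g(8,-2)=14 g(8,2)=14 g(8,4)=14 g(8,6)=6 g(8,8)=1
t=9: g(9,-9)=1 g(9,-7)=7 g(9,-5)=20 g(9,-3)=28 g(9,-1)=14 g(9,1)=14 g(9,3)=28 g(9,5)=20 g(9,7)=7 g(9,9)=1
t=10: g(10,-10)=1 g(10,-8)=8 g(10,-6)=27 g(10,-4)=48 g(10,-2)=42 g(10,2)=42 g(10,4)=48 g(10,6)=27 g(10,8)=8 g(10,10)=1
t=11: g(11,-11)=1 g(11,-9)=9 g(11,-7)=35 g(11,-5)=75 g(11,-3)=90 g(11,-1)=42 g(11,1)=42 g(11,3)=90 g(11,5)=75 g(11,7)=35 g(11,9)=9 g(11,11)=1
t=12: g(12,-12)=1 g(12,-10)=10 g(12,-8)=44 g(12,-6)=110 g(12,-4)=165 g(12,-2)=132 g(12,2)=132 g(12,4)=165 g(12,6)=110 g(12,8)=44 g(12,10)=10 g(12,12)=1
t=13: g(13,-13)=1 g(13,-11)=11 g(13,-9)=54 g(13,-7)=154 g(13,-5)=275 g(13,-3)=297 g(13,-1)=132 g(13,1)=132 g(13,3)=297 g(13,5)=275 g(13,7)=154 g(13,9)=54 g(13,11)=11 g(13,13)=1
t=14: g(14,-14)=1 g(14,-12)=12 g(14,-10)=65 g(14,-8)=208 g(14,-6)=429 g(14,-4)=572 g(14,-2)=429 g(14,2)=429 g(14,4)=572 g(14,6)=429 g(14,8)=208 g(14,10)=65 g(14,12)=12 g(14,14)=1
t=15: g(15,-15)=1 g(15,-13)=13 g(15,-11)=77 g(15,-9)=273 g(15,-7)=637 g(15,-5)=1001 g(15,-3)=1001 g(15,-1)=429 g(15,1)=429 g(15,3)=1001 g(15,5)=1001 g(15,7)=637 g(15,9)=273 g(15,11)=77 g(15,13)=13 g(15,15)=1
t=16: g(16,-16)=1 g(16,-14)=14 g(16,-12)=90 g(16,-10)=350 g(16,-8)=910 g(16,-6)=1638 g(16,-4)=2002 g(16,-2)=1430 g(16,2)=1430 g(16,4)=2002 g(16,6)=1638 g(16,8)=910 g(16,10)=350 g(16,12)=90 g(16,14)=14 g(16,16)=1
t=17: g(17,-17)=1 g(17,-15)=15 g(17,-13)=104 g(17,-11)=440 g(17,-9)=1260 g(17,-7)=2548 g(17,-5)=3640 g(17,-3)=3432 g(17,-1)=1430 g(17,1)=1430 g(17,3)=3432 g(17,5)=3640 g(17,7)=2548 g(17,9)=1260 g(17,11)=440 g(17,13)=104 g(17,15)=15 g(17,17)=1
t=18: g(18,-18)=1 g(18,-16)=16 g(18,-14)=119 g(18,-12)=544 g(18,-10)=1700 g(18,-8)=3808 g(18,-6)=6188 g(18,-4)=7072 g(18,-2)=4862 g(18,2)=4862 g(18,4)=7072 g(18,6)=6188 g(18,8)=3808 g(18,10)=1700 g(18,12)=544 g(18,14)=119 g(18,16)=16 g(18,18)=1
t=19: g(19,-19)=1 g(19,-17)=17 g(19,-15)=135 g(19,-13)=663 g(19,-11)=2244 g(19,-9)=5508 g(19,-7)=9996 g(19,-5)=13260 g(19,-3)=11934 g(19,-1)=4862 g(19,1)=4862 g(19,3)=11934 g(19,5)=13260 g(19,7)=9996 g(19,9)=5508 g(19,11)=2244 g(19,13)=663 g(19,15)=135 g(19,17)=17 g(19,19)=1
t=20: g(20,-20)=1 g(20,-18)=18 g(20,-16)=152 g(20,-14)=798 g(20,-12)=2907 g(20,-10)=7752 g(20,-8)=15504 g(20,-6)=23256 g(20,-4)=25194 g(20,-2)=16796 g(20,2)=16796 g(20,4)=25194 g(20,6)=23256 g(20,8)=15504 g(20,10)=7752 g(20,12)=2907 g(20,14)=798 g(20,16)=152 g(20,18)=18 g(20,20)=1
t=21: g(21,-21)=1 g(21,-19)=19 g(21,-17)=170 g(21,-15)=950 g(21,-13)=3705 g(21,-11)=10659 g(21,-9)=23256 g(21,-7)=38760 g(21,-5)=48450 g(21,-3)=41990 g(21,-1)=16796 g(21,1)=16796 g(21,3)=41990 g(21,5)=48450 g(21,7)=38760 g(21,9)=23256 g(21,11)=10659 g(21,13)=3705 g(21,15)=950 g(21,17)=170 g(21,19)=19 g(21,21)=1
t=22: g(22,-22)=1 g(22,-20)=20 g(22,-18)=189 g(22,-16)=1120 g(22,-14)=4655 g(22,-12)=14364 g(22,-10)=33915 g(22,-8)=62016 g(22,-6)=87210 g(22,-4)=90440 g(22,-2)=58786 g(22,2)=58786 g(22,4)=90440 g(22,6)=87210 g(22,8)=62016 g(22,10)=33915 g(22,12)=14364 g(22,14)=4655 g(22,16)=1120 g(22,18)=189 g(22,20)=20 g(22,22)=1
t=23: g(23,-23)=1 g(23,-21)=21 g(23,-19)=209 g(23,-17)=1309 g(23,-15)=5775 g(23,-13)=19019 g(23,-11)=48279 g(23,-9)=95931 g(23,-7)=149226 g(23,-5)=177650 g(23,-3)=149226 g(23,-1)=58786 g(23,1)=58786 g(23,3)=149226 g(23,5)=177650 g(23,7)=149226 g(23,9)=95931 g(23,11)=48279 g(23,13)=19019 g(23,15)=5775 g(23,17)=1309 g(23,19)=209 g(23,21)=21 g(23,23)=1
t=24: g(24,-24)=1 g(24,-22)=22 g(24,-20)=230 g(24,-18)=1518 g(24,-16)=7084 g(24,-14)=24794 g(24,-12)=67298 g(24,-10)=144210 g(24,-8)=245157 g(24,-6)=326876 g(24,-4)=326876 g(24,-2)=208012 g(24,2)=208012 g(24,4)=326876 g(24,6)=326876 g(24,8)=245157 g(24,10)=144210 g(24,12)=67298 g(24,14)=24794 g(24,16)=7084 g(24,18)=1518 g(24,20)=230 g(24,22)=22 g(24,24)=1
t=25: g(25,-25)=1 g(25,-23)=23 g(25,-21)=252 g(25,-19)=1748 g(25,-17)=8602 g(25,-15)=31878 g(25,-13)=92092 g(25,-11)=211508 g(25,-9)=389367 g(25,-7)=572033 g(25,-5)=653752 g(25,-3)=534888 g(25,-1)=208012 g(25,1)=208012 g(25,3)=534888 g(25,5)=653752 g(25,7)=572033 g(25,9)=389367 g(25,11)=211508 g(25,13)=92092 g(25,15)=31878 g(25,17)=8602 g(25,19)=1748 g(25,21)=252 g(25,23)=23 g(25,25)=1
t=26: g(26,-26)=1 g(26,-24)=24 g(26,-22)=275 g(26,-20)=2000 g(26,-18)=10350 g(26,-16)=40480 g(26,-14)=123970 g(26,-12)=303600 g(26,-10)=600875 g(26,-8)=961400 g(26,-6)=1225785 g(26,-4)=1188640 g(26,-2)=742900 g(26,2)=742900 g(26,4)=1188640 g(26,6)=1225785 g(26,8)=961400 g(26,10)=600875 g(26,12)=303600 g(26,14)=123970 g(26,16)=40480 g(26,18)=10350 g(26,20)=2000 g(26,22)=275 g(26,24)=24 g(26,26)=1
t=27: g(27,-27)=1 g(27,-25)=25 g(27,-23)=299 g(27,-21)=2275 g(27,-19)=12350 g(27,-17)=50830 g(27,-15)=164450 g(27,-13)=427570 g(27,-11)=904475 g(27,-9)=1562275 g(27,-7)=2187185 g(27,-5)=2414425 g(27,-3)=1931540 g(27,-1)=742900 g(27,1)=742900 g(27,3)=1931540 g(27,5)=2414425 g(27,7)=2187185 g(27,9)=1562275 g(27,11)=904475 g(27,13)=427570 g(27,15)=164450 g(27,17)=50830 g(27,19)=12350 g(27,21)=2275 g(27,23)=299 g(27,25)=25 g(27,27)=1
t=28: g(28,-28)=1 g(28,-26)=26 g(28,-24)=324 g(28,-22)=2574 g(28,-20)=14625 g(28,-18)=63180 g(28,-16)=215280 g(28,-14)=592020 g(28,-12)=1332045 g(28,-10)=2466750 g(28,-8)=3749460 g(28,-6)=4601610 g(28,-4)=4345965 g(28,-2)=2674440 g(28,2)=2674440 g(28,4)=4345965 g(28,6)=4601610 g(28,8)=3749460 g(28,10)=2466750 g(28,12)=1332045 g(28,14)=592020 g(28,16)=215280 g(28,18)=63180 g(28,20)=14625 g(28,22)=2574 g(28,24)=324 g(28,26)=26 g(28,28)=1
Paths never hitting 0: Σ_s g(28,s) = 40116600
Paths hitting 0: 2^28 - 40116600 = 228318856
P = 228318856/268435456 = 28539857/33554432

Answer: 28539857/33554432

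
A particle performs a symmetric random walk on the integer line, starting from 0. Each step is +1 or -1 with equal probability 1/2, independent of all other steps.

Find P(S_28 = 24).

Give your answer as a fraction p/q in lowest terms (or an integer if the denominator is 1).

To reach position 24 after 28 steps: need 26 steps of +1 and 2 of -1.
Favorable paths: C(28,26) = 378
Total paths: 2^28 = 268435456
P = 378/268435456 = 189/134217728

Answer: 189/134217728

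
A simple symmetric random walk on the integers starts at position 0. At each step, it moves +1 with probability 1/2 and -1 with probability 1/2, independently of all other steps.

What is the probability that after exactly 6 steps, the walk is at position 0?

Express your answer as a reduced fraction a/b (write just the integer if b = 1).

To return to 0 after 6 steps: need exactly 3 steps of +1 and 3 of -1.
Favorable paths: C(6,3) = 20
Total paths: 2^6 = 64
P = 20/64 = 5/16

Answer: 5/16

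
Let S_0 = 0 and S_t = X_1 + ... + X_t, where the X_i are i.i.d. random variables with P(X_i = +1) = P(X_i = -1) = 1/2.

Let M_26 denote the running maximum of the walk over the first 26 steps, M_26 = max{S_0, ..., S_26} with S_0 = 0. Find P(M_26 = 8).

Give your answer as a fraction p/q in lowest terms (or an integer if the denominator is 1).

Answer: 1562275/33554432

Derivation:
Let M_26 = max(S_0,...,S_26). Use the reflection principle: for j ≥ 1, #{paths with M_26 ≥ j} = #{S_26 ≥ j} + #{S_26 ≥ j+1}.
By reflection, #{M_26 ≥ 8} = #{S_26 ≥ 8} + #{S_26 ≥ 9} = 5658537 + 2533987 = 8192524.
#{M_26 ≥ 9} = #{S_26 ≥ 9} + #{S_26 ≥ 10} = 2533987 + 2533987 = 5067974.
#{M_26 = 8} = 8192524 - 5067974 = 3124550.
P(M_26 = 8) = 3124550/67108864 = 1562275/33554432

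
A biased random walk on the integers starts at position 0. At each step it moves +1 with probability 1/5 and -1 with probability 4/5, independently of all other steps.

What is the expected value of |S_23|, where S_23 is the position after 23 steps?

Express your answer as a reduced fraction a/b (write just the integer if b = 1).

Answer: 32906006783416311/2384185791015625

Derivation:
S_23 takes values m ≡ 1 (mod 2) with |m| ≤ 23; P(S_23=m) = C(23,(23+m)/2) · (1/5)^((23+m)/2) · (4/5)^((23-m)/2).
Distribution: P(S=-23)=70368744177664/11920928955078125, P(S=-21)=404620279021568/11920928955078125, P(S=-19)=1112705767309312/11920928955078125, P(S=-17)=1947235092791296/11920928955078125, P(S=-15)=486808773197824/2384185791015625, P(S=-13)=2312341672689664/11920928955078125, P(S=-11)=1734256254517248/11920928955078125, P(S=-9)=1052941297385472/11920928955078125, P(S=-7)=526470648692736/11920928955078125, P(S=-5)=43872554057728/2384185791015625, P(S=-3)=76776969601024/11920928955078125, P(S=-1)=22684104654848/11920928955078125, P(S=1)=5671026163712/11920928955078125, P(S=3)=1199640150016/11920928955078125, P(S=5)=42844291072/2384185791015625, P(S=7)=32133218304/11920928955078125, P(S=9)=4016652288/11920928955078125, P(S=11)=413478912/11920928955078125, P(S=13)=34456576/11920928955078125, P(S=15)=453376/2384185791015625, P(S=17)=113344/11920928955078125, P(S=19)=4048/11920928955078125, P(S=21)=92/11920928955078125, P(S=23)=1/11920928955078125
E[|S_23|] = Σ_m |m|·P(S_23=m) = 32906006783416311/2384185791015625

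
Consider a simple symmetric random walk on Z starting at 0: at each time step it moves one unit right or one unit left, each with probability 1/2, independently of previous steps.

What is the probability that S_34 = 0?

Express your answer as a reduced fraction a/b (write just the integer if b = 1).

To return to 0 after 34 steps: need exactly 17 steps of +1 and 17 of -1.
Favorable paths: C(34,17) = 2333606220
Total paths: 2^34 = 17179869184
P = 2333606220/17179869184 = 583401555/4294967296

Answer: 583401555/4294967296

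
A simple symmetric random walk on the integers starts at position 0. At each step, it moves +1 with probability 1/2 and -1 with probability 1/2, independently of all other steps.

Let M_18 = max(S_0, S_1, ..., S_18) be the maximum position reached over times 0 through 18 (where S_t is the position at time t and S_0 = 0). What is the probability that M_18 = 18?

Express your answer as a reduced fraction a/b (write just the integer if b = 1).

Let M_18 = max(S_0,...,S_18). Use the reflection principle: for j ≥ 1, #{paths with M_18 ≥ j} = #{S_18 ≥ j} + #{S_18 ≥ j+1}.
By reflection, #{M_18 ≥ 18} = #{S_18 ≥ 18} + #{S_18 ≥ 19} = 1 + 0 = 1.
#{M_18 ≥ 19} = #{S_18 ≥ 19} + #{S_18 ≥ 20} = 0 + 0 = 0.
#{M_18 = 18} = 1 - 0 = 1.
P(M_18 = 18) = 1/262144 = 1/262144

Answer: 1/262144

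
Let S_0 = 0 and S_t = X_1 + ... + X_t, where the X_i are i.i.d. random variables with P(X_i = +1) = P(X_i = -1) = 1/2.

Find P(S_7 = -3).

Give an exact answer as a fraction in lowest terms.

To reach position -3 after 7 steps: need 2 steps of +1 and 5 of -1.
Favorable paths: C(7,2) = 21
Total paths: 2^7 = 128
P = 21/128 = 21/128

Answer: 21/128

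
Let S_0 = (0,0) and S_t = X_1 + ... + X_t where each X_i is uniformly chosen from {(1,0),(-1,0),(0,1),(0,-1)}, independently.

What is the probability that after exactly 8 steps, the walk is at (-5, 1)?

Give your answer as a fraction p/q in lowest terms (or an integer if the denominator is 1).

Answer: 7/2048

Derivation:
Let h be the number of horizontal steps (so 8-h are vertical). To end at (-5,1) need (h-5)/2 right-steps and ((8-h)+1)/2 up-steps.
Sum over h with 5 ≤ h ≤ 7, h ≡ 1 (mod 2), 8-h ≡ 1 (mod 2):
h=5: C(8,5)·C(5,0)·C(3,2) = 56·1·3 = 168
h=7: C(8,7)·C(7,1)·C(1,1) = 8·7·1 = 56
Total favorable: 224
Total paths: 4^8 = 65536
P = 224/65536 = 7/2048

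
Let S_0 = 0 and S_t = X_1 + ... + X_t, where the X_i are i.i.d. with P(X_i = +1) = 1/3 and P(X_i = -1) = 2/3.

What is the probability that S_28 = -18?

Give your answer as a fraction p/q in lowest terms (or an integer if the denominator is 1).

To reach position -18 after 28 steps: need 5 steps of +1 and 23 steps of -1.
Number of such sequences: C(28,5) = 98280
Each has probability (1/3)^5 · (2/3)^23 = 8388608/22876792454961
P = 98280 · 8388608/22876792454961 = 30534533120/847288609443

Answer: 30534533120/847288609443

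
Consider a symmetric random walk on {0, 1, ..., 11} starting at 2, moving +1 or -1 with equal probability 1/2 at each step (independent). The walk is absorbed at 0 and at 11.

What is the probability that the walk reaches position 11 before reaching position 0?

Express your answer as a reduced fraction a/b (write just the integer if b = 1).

Answer: 2/11

Derivation:
Symmetric walk (p = 1/2): the harmonic-function argument gives P(hit 11 before 0 | start at 2) = a/N.
P = 2/11 = 2/11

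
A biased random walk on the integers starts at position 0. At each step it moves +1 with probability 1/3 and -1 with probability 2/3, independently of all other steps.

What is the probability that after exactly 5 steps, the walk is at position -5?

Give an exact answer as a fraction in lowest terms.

To reach position -5 after 5 steps: need 0 steps of +1 and 5 steps of -1.
Number of such sequences: C(5,0) = 1
Each has probability (1/3)^0 · (2/3)^5 = 32/243
P = 1 · 32/243 = 32/243

Answer: 32/243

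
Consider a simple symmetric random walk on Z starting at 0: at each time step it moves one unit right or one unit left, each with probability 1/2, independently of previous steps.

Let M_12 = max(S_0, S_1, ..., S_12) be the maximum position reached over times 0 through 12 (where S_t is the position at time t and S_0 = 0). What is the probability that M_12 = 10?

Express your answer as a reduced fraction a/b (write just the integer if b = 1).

Answer: 3/1024

Derivation:
Let M_12 = max(S_0,...,S_12). Use the reflection principle: for j ≥ 1, #{paths with M_12 ≥ j} = #{S_12 ≥ j} + #{S_12 ≥ j+1}.
By reflection, #{M_12 ≥ 10} = #{S_12 ≥ 10} + #{S_12 ≥ 11} = 13 + 1 = 14.
#{M_12 ≥ 11} = #{S_12 ≥ 11} + #{S_12 ≥ 12} = 1 + 1 = 2.
#{M_12 = 10} = 14 - 2 = 12.
P(M_12 = 10) = 12/4096 = 3/1024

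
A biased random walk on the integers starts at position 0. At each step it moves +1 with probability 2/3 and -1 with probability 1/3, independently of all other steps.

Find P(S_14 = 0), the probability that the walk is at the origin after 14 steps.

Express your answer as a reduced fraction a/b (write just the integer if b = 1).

To be at 0 after 14 steps: need exactly 7 steps of +1 and 7 of -1.
Number of such sequences: C(14,7) = 3432
Each has probability (2/3)^7 · (1/3)^7 = 128/4782969
P = 3432 · 128/4782969 = 146432/1594323

Answer: 146432/1594323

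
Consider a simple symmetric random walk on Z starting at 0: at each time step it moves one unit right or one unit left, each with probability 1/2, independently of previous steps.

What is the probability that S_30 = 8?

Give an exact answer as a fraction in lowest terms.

Answer: 13656825/268435456

Derivation:
To reach position 8 after 30 steps: need 19 steps of +1 and 11 of -1.
Favorable paths: C(30,19) = 54627300
Total paths: 2^30 = 1073741824
P = 54627300/1073741824 = 13656825/268435456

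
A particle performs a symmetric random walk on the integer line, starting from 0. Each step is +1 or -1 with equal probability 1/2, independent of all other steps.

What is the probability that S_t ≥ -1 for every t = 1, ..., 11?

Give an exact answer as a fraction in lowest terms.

Let f(t,s) = #length-t paths at position s with S_1..S_t all ≥ -1.
f(t,s) = f(t-1,s-1) + f(t-1,s+1) for s ≥ -1; f(t,s) = 0 for s < -1.
t=0: f(0,0)=1
t=1: f(1,-1)=1 f(1,1)=1
t=2: f(2,0)=2 f(2,2)=1
t=3: f(3,-1)=2 f(3,1)=3 f(3,3)=1
t=4: f(4,0)=5 f(4,2)=4 f(4,4)=1
t=5: f(5,-1)=5 f(5,1)=9 f(5,3)=5 f(5,5)=1
t=6: f(6,0)=14 f(6,2)=14 f(6,4)=6 f(6,6)=1
t=7: f(7,-1)=14 f(7,1)=28 f(7,3)=20 f(7,5)=7 f(7,7)=1
t=8: f(8,0)=42 f(8,2)=48 f(8,4)=27 f(8,6)=8 f(8,8)=1
t=9: f(9,-1)=42 f(9,1)=90 f(9,3)=75 f(9,5)=35 f(9,7)=9 f(9,9)=1
t=10: f(10,0)=132 f(10,2)=165 f(10,4)=110 f(10,6)=44 f(10,8)=10 f(10,10)=1
t=11: f(11,-1)=132 f(11,1)=297 f(11,3)=275 f(11,5)=154 f(11,7)=54 f(11,9)=11 f(11,11)=1
Σ_s f(11,s) = 924
P = 924/2048 = 231/512

Answer: 231/512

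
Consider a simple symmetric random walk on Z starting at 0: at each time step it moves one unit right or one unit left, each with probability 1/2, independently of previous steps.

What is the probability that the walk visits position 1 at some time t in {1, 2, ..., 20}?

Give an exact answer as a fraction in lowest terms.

Count via complement. Let g(t,s) = #length-t paths at position s with S_1..S_t all ≠ 1.
g(t,s) = g(t-1,s-1) + g(t-1,s+1) for s ≠ 1; g(t,1) = 0.
t=0: g(0,0)=1
t=1: g(1,-1)=1
t=2: g(2,-2)=1 g(2,0)=1
t=3: g(3,-3)=1 g(3,-1)=2
t=4: g(4,-4)=1 g(4,-2)=3 g(4,0)=2
t=5: g(5,-5)=1 g(5,-3)=4 g(5,-1)=5
t=6: g(6,-6)=1 g(6,-4)=5 g(6,-2)=9 g(6,0)=5
t=7: g(7,-7)=1 g(7,-5)=6 g(7,-3)=14 g(7,-1)=14
t=8: g(8,-8)=1 g(8,-6)=7 g(8,-4)=20 g(8,-2)=28 g(8,0)=14
t=9: g(9,-9)=1 g(9,-7)=8 g(9,-5)=27 g(9,-3)=48 g(9,-1)=42
t=10: g(10,-10)=1 g(10,-8)=9 g(10,-6)=35 g(10,-4)=75 g(10,-2)=90 g(10,0)=42
t=11: g(11,-11)=1 g(11,-9)=10 g(11,-7)=44 g(11,-5)=110 g(11,-3)=165 g(11,-1)=132
t=12: g(12,-12)=1 g(12,-10)=11 g(12,-8)=54 g(12,-6)=154 g(12,-4)=275 g(12,-2)=297 g(12,0)=132
t=13: g(13,-13)=1 g(13,-11)=12 g(13,-9)=65 g(13,-7)=208 g(13,-5)=429 g(13,-3)=572 g(13,-1)=429
t=14: g(14,-14)=1 g(14,-12)=13 g(14,-10)=77 g(14,-8)=273 g(14,-6)=637 g(14,-4)=1001 g(14,-2)=1001 g(14,0)=429
t=15: g(15,-15)=1 g(15,-13)=14 g(15,-11)=90 g(15,-9)=350 g(15,-7)=910 g(15,-5)=1638 g(15,-3)=2002 g(15,-1)=1430
t=16: g(16,-16)=1 g(16,-14)=15 g(16,-12)=104 g(16,-10)=440 g(16,-8)=1260 g(16,-6)=2548 g(16,-4)=3640 g(16,-2)=3432 g(16,0)=1430
t=17: g(17,-17)=1 g(17,-15)=16 g(17,-13)=119 g(17,-11)=544 g(17,-9)=1700 g(17,-7)=3808 g(17,-5)=6188 g(17,-3)=7072 g(17,-1)=4862
t=18: g(18,-18)=1 g(18,-16)=17 g(18,-14)=135 g(18,-12)=663 g(18,-10)=2244 g(18,-8)=5508 g(18,-6)=9996 g(18,-4)=13260 g(18,-2)=11934 g(18,0)=4862
t=19: g(19,-19)=1 g(19,-17)=18 g(19,-15)=152 g(19,-13)=798 g(19,-11)=2907 g(19,-9)=7752 g(19,-7)=15504 g(19,-5)=23256 g(19,-3)=25194 g(19,-1)=16796
t=20: g(20,-20)=1 g(20,-18)=19 g(20,-16)=170 g(20,-14)=950 g(20,-12)=3705 g(20,-10)=10659 g(20,-8)=23256 g(20,-6)=38760 g(20,-4)=48450 g(20,-2)=41990 g(20,0)=16796
Paths never hitting 1: Σ_s g(20,s) = 184756
Paths hitting 1: 2^20 - 184756 = 863820
P = 863820/1048576 = 215955/262144

Answer: 215955/262144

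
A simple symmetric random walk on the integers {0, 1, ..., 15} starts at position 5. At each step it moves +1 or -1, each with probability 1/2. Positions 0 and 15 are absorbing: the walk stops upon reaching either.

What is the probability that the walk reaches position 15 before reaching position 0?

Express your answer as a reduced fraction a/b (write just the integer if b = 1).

Answer: 1/3

Derivation:
Symmetric walk (p = 1/2): the harmonic-function argument gives P(hit 15 before 0 | start at 5) = a/N.
P = 5/15 = 1/3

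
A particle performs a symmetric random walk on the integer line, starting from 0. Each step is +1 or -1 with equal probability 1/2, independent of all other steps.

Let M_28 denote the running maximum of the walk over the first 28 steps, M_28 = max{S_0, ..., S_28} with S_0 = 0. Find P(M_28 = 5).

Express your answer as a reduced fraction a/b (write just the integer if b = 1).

Let M_28 = max(S_0,...,S_28). Use the reflection principle: for j ≥ 1, #{paths with M_28 ≥ j} = #{S_28 ≥ j} + #{S_28 ≥ j+1}.
By reflection, #{M_28 ≥ 5} = #{S_28 ≥ 5} + #{S_28 ≥ 6} = 46295513 + 46295513 = 92591026.
#{M_28 ≥ 6} = #{S_28 ≥ 6} + #{S_28 ≥ 7} = 46295513 + 24821333 = 71116846.
#{M_28 = 5} = 92591026 - 71116846 = 21474180.
P(M_28 = 5) = 21474180/268435456 = 5368545/67108864

Answer: 5368545/67108864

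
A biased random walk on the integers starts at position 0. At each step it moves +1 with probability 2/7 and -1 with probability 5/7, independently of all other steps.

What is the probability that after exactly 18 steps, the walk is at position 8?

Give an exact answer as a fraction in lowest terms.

To reach position 8 after 18 steps: need 13 steps of +1 and 5 steps of -1.
Number of such sequences: C(18,13) = 8568
Each has probability (2/7)^13 · (5/7)^5 = 25600000/1628413597910449
P = 8568 · 25600000/1628413597910449 = 31334400000/232630513987207

Answer: 31334400000/232630513987207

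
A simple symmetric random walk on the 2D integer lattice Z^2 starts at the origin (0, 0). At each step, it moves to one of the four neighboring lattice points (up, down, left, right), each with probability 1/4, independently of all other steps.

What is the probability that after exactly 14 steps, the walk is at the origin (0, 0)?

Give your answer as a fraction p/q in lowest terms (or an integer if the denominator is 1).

Answer: 184041/4194304

Derivation:
Let h be the number of horizontal steps (so 14-h are vertical). To end at (0,0) need (h+0)/2 right-steps and ((14-h)+0)/2 up-steps.
Sum over h with 0 ≤ h ≤ 14, h ≡ 0 (mod 2), 14-h ≡ 0 (mod 2):
h=0: C(14,0)·C(0,0)·C(14,7) = 1·1·3432 = 3432
h=2: C(14,2)·C(2,1)·C(12,6) = 91·2·924 = 168168
h=4: C(14,4)·C(4,2)·C(10,5) = 1001·6·252 = 1513512
h=6: C(14,6)·C(6,3)·C(8,4) = 3003·20·70 = 4204200
h=8: C(14,8)·C(8,4)·C(6,3) = 3003·70·20 = 4204200
h=10: C(14,10)·C(10,5)·C(4,2) = 1001·252·6 = 1513512
h=12: C(14,12)·C(12,6)·C(2,1) = 91·924·2 = 168168
h=14: C(14,14)·C(14,7)·C(0,0) = 1·3432·1 = 3432
Total favorable: 11778624
Total paths: 4^14 = 268435456
P = 11778624/268435456 = 184041/4194304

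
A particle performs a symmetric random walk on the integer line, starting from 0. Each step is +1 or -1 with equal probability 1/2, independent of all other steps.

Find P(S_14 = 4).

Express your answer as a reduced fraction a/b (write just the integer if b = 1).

Answer: 1001/8192

Derivation:
To reach position 4 after 14 steps: need 9 steps of +1 and 5 of -1.
Favorable paths: C(14,9) = 2002
Total paths: 2^14 = 16384
P = 2002/16384 = 1001/8192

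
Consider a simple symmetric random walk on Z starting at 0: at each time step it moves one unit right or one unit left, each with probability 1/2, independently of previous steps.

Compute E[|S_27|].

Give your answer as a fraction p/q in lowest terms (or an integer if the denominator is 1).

Answer: 35102025/8388608

Derivation:
S_27 takes values m ≡ 1 (mod 2) with |m| ≤ 27; P(S_27=m) = C(27,(27+m)/2)/2^27.
Total paths: 2^27 = 134217728
Distribution: P(S=-27)=1/134217728, P(S=-25)=27/134217728, P(S=-23)=351/134217728, P(S=-21)=2925/134217728, P(S=-19)=17550/134217728, P(S=-17)=80730/134217728, P(S=-15)=296010/134217728, P(S=-13)=888030/134217728, P(S=-11)=2220075/134217728, P(S=-9)=4686825/134217728, P(S=-7)=8436285/134217728, P(S=-5)=13037895/134217728, P(S=-3)=17383860/134217728, P(S=-1)=20058300/134217728, P(S=1)=20058300/134217728, P(S=3)=17383860/134217728, P(S=5)=13037895/134217728, P(S=7)=8436285/134217728, P(S=9)=4686825/134217728, P(S=11)=2220075/134217728, P(S=13)=888030/134217728, P(S=15)=296010/134217728, P(S=17)=80730/134217728, P(S=19)=17550/134217728, P(S=21)=2925/134217728, P(S=23)=351/134217728, P(S=25)=27/134217728, P(S=27)=1/134217728
E[|S_27|] = Σ_m |m|·P(S_27=m) = 561632400/134217728 = 35102025/8388608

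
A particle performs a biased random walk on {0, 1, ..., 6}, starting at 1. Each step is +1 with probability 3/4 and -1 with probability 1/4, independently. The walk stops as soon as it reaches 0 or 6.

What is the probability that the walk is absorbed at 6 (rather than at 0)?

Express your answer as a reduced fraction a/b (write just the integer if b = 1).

Answer: 243/364

Derivation:
Biased walk: p = 3/4, q = 1/4, r = q/p = 1/3
Gambler's ruin: P(hit 6 before 0 | start at 1) = (1 - r^a)/(1 - r^N)
r^1 = 1/3; r^6 = 1/729
P = (1 - 1/3) / (1 - 1/729) = 2/3 / 728/729 = 243/364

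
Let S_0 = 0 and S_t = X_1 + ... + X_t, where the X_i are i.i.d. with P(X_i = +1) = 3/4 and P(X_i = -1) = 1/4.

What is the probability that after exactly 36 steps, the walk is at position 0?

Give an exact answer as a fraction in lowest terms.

Answer: 878973338916790425/1180591620717411303424

Derivation:
To be at 0 after 36 steps: need exactly 18 steps of +1 and 18 of -1.
Number of such sequences: C(36,18) = 9075135300
Each has probability (3/4)^18 · (1/4)^18 = 387420489/4722366482869645213696
P = 9075135300 · 387420489/4722366482869645213696 = 878973338916790425/1180591620717411303424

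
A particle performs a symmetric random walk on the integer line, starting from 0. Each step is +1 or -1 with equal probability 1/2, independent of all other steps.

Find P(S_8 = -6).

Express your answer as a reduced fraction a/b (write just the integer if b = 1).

To reach position -6 after 8 steps: need 1 step of +1 and 7 of -1.
Favorable paths: C(8,1) = 8
Total paths: 2^8 = 256
P = 8/256 = 1/32

Answer: 1/32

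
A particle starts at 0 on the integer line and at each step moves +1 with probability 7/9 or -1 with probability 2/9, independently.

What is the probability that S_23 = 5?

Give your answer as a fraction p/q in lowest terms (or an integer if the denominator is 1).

To reach position 5 after 23 steps: need 14 steps of +1 and 9 steps of -1.
Number of such sequences: C(23,14) = 817190
Each has probability (7/9)^14 · (2/9)^9 = 347250213298688/8862938119652501095929
P = 817190 · 347250213298688/8862938119652501095929 = 283769401805554846720/8862938119652501095929

Answer: 283769401805554846720/8862938119652501095929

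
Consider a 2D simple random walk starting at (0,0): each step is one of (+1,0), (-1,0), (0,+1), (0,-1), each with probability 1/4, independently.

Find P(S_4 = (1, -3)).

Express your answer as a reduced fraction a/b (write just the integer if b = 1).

Let h be the number of horizontal steps (so 4-h are vertical). To end at (1,-3) need (h+1)/2 right-steps and ((4-h)-3)/2 up-steps.
Sum over h with 1 ≤ h ≤ 1, h ≡ 1 (mod 2), 4-h ≡ 1 (mod 2):
h=1: C(4,1)·C(1,1)·C(3,0) = 4·1·1 = 4
Total favorable: 4
Total paths: 4^4 = 256
P = 4/256 = 1/64

Answer: 1/64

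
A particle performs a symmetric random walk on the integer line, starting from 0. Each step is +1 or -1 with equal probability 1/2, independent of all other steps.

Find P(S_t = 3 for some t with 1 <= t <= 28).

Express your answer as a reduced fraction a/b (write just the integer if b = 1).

Answer: 19179317/33554432

Derivation:
Count via complement. Let g(t,s) = #length-t paths at position s with S_1..S_t all ≠ 3.
g(t,s) = g(t-1,s-1) + g(t-1,s+1) for s ≠ 3; g(t,3) = 0.
t=0: g(0,0)=1
t=1: g(1,-1)=1 g(1,1)=1
t=2: g(2,-2)=1 g(2,0)=2 g(2,2)=1
t=3: g(3,-3)=1 g(3,-1)=3 g(3,1)=3
t=4: g(4,-4)=1 g(4,-2)=4 g(4,0)=6 g(4,2)=3
t=5: g(5,-5)=1 g(5,-3)=5 g(5,-1)=10 g(5,1)=9
t=6: g(6,-6)=1 g(6,-4)=6 g(6,-2)=15 g(6,0)=19 g(6,2)=9
t=7: g(7,-7)=1 g(7,-5)=7 g(7,-3)=21 g(7,-1)=34 g(7,1)=28
t=8: g(8,-8)=1 g(8,-6)=8 g(8,-4)=28 g(8,-2)=55 g(8,0)=62 g(8,2)=28
t=9: g(9,-9)=1 g(9,-7)=9 g(9,-5)=36 g(9,-3)=83 g(9,-1)=117 g(9,1)=90
t=10: g(10,-10)=1 g(10,-8)=10 g(10,-6)=45 g(10,-4)=119 g(10,-2)=200 g(10,0)=207 g(10,2)=90
t=11: g(11,-11)=1 g(11,-9)=11 g(11,-7)=55 g(11,-5)=164 g(11,-3)=319 g(11,-1)=407 g(11,1)=297
t=12: g(12,-12)=1 g(12,-10)=12 g(12,-8)=66 g(12,-6)=219 g(12,-4)=483 g(12,-2)=726 g(12,0)=704 g(12,2)=297
t=13: g(13,-13)=1 g(13,-11)=13 g(13,-9)=78 g(13,-7)=285 g(13,-5)=702 g(13,-3)=1209 g(13,-1)=1430 g(13,1)=1001
t=14: g(14,-14)=1 g(14,-12)=14 g(14,-10)=91 g(14,-8)=363 g(14,-6)=987 g(14,-4)=1911 g(14,-2)=2639 g(14,0)=2431 g(14,2)=1001
t=15: g(15,-15)=1 g(15,-13)=15 g(15,-11)=105 g(15,-9)=454 g(15,-7)=1350 g(15,-5)=2898 g(15,-3)=4550 g(15,-1)=5070 g(15,1)=3432
t=16: g(16,-16)=1 g(16,-14)=16 g(16,-12)=120 g(16,-10)=559 g(16,-8)=1804 g(16,-6)=4248 g(16,-4)=7448 g(16,-2)=9620 g(16,0)=8502 g(16,2)=3432
t=17: g(17,-17)=1 g(17,-15)=17 g(17,-13)=136 g(17,-11)=679 g(17,-9)=2363 g(17,-7)=6052 g(17,-5)=11696 g(17,-3)=17068 g(17,-1)=18122 g(17,1)=11934
t=18: g(18,-18)=1 g(18,-16)=18 g(18,-14)=153 g(18,-12)=815 g(18,-10)=3042 g(18,-8)=8415 g(18,-6)=17748 g(18,-4)=28764 g(18,-2)=35190 g(18,0)=30056 g(18,2)=11934
t=19: g(19,-19)=1 g(19,-17)=19 g(19,-15)=171 g(19,-13)=968 g(19,-11)=3857 g(19,-9)=11457 g(19,-7)=26163 g(19,-5)=46512 g(19,-3)=63954 g(19,-1)=65246 g(19,1)=41990
t=20: g(20,-20)=1 g(20,-18)=20 g(20,-16)=190 g(20,-14)=1139 g(20,-12)=4825 g(20,-10)=15314 g(20,-8)=37620 g(20,-6)=72675 g(20,-4)=110466 g(20,-2)=129200 g(20,0)=107236 g(20,2)=41990
t=21: g(21,-21)=1 g(21,-19)=21 g(21,-17)=210 g(21,-15)=1329 g(21,-13)=5964 g(21,-11)=20139 g(21,-9)=52934 g(21,-7)=110295 g(21,-5)=183141 g(21,-3)=239666 g(21,-1)=236436 g(21,1)=149226
t=22: g(22,-22)=1 g(22,-20)=22 g(22,-18)=231 g(22,-16)=1539 g(22,-14)=7293 g(22,-12)=26103 g(22,-10)=73073 g(22,-8)=163229 g(22,-6)=293436 g(22,-4)=422807 g(22,-2)=476102 g(22,0)=385662 g(22,2)=149226
t=23: g(23,-23)=1 g(23,-21)=23 g(23,-19)=253 g(23,-17)=1770 g(23,-15)=8832 g(23,-13)=33396 g(23,-11)=99176 g(23,-9)=236302 g(23,-7)=456665 g(23,-5)=716243 g(23,-3)=898909 g(23,-1)=861764 g(23,1)=534888
t=24: g(24,-24)=1 g(24,-22)=24 g(24,-20)=276 g(24,-18)=2023 g(24,-16)=10602 g(24,-14)=42228 g(24,-12)=132572 g(24,-10)=335478 g(24,-8)=692967 g(24,-6)=1172908 g(24,-4)=1615152 g(24,-2)=1760673 g(24,0)=1396652 g(24,2)=534888
t=25: g(25,-25)=1 g(25,-23)=25 g(25,-21)=300 g(25,-19)=2299 g(25,-17)=12625 g(25,-15)=52830 g(25,-13)=174800 g(25,-11)=468050 g(25,-9)=1028445 g(25,-7)=1865875 g(25,-5)=2788060 g(25,-3)=3375825 g(25,-1)=3157325 g(25,1)=1931540
t=26: g(26,-26)=1 g(26,-24)=26 g(26,-22)=325 g(26,-20)=2599 g(26,-18)=14924 g(26,-16)=65455 g(26,-14)=227630 g(26,-12)=642850 g(26,-10)=1496495 g(26,-8)=2894320 g(26,-6)=4653935 g(26,-4)=6163885 g(26,-2)=6533150 g(26,0)=5088865 g(26,2)=1931540
t=27: g(27,-27)=1 g(27,-25)=27 g(27,-23)=351 g(27,-21)=2924 g(27,-19)=17523 g(27,-17)=80379 g(27,-15)=293085 g(27,-13)=870480 g(27,-11)=2139345 g(27,-9)=4390815 g(27,-7)=7548255 g(27,-5)=10817820 g(27,-3)=12697035 g(27,-1)=11622015 g(27,1)=7020405
t=28: g(28,-28)=1 g(28,-26)=28 g(28,-24)=378 g(28,-22)=3275 g(28,-20)=20447 g(28,-18)=97902 g(28,-16)=373464 g(28,-14)=1163565 g(28,-12)=3009825 g(28,-10)=6530160 g(28,-8)=11939070 g(28,-6)=18366075 g(28,-4)=23514855 g(28,-2)=24319050 g(28,0)=18642420 g(28,2)=7020405
Paths never hitting 3: Σ_s g(28,s) = 115000920
Paths hitting 3: 2^28 - 115000920 = 153434536
P = 153434536/268435456 = 19179317/33554432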